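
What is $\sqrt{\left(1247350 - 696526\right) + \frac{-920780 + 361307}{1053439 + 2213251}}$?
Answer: $\frac{\sqrt{5877986249400372030}}{3266690} \approx 742.17$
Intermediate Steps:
$\sqrt{\left(1247350 - 696526\right) + \frac{-920780 + 361307}{1053439 + 2213251}} = \sqrt{\left(1247350 - 696526\right) - \frac{559473}{3266690}} = \sqrt{550824 - \frac{559473}{3266690}} = \sqrt{\frac{1799370693087}{3266690}} = \frac{\sqrt{5877986249400372030}}{3266690}$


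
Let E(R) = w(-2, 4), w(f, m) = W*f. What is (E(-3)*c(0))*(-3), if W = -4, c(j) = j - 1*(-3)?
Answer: -72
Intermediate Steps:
c(j) = 3 + j (c(j) = j + 3 = 3 + j)
w(f, m) = -4*f
E(R) = 8 (E(R) = -4*(-2) = 8)
(E(-3)*c(0))*(-3) = (8*(3 + 0))*(-3) = (8*3)*(-3) = 24*(-3) = -72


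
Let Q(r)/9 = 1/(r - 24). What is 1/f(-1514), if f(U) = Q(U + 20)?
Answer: -506/3 ≈ -168.67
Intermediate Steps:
Q(r) = 9/(-24 + r) (Q(r) = 9/(r - 24) = 9/(-24 + r))
f(U) = 9/(-4 + U) (f(U) = 9/(-24 + (U + 20)) = 9/(-24 + (20 + U)) = 9/(-4 + U))
1/f(-1514) = 1/(9/(-4 - 1514)) = 1/(9/(-1518)) = 1/(9*(-1/1518)) = 1/(-3/506) = -506/3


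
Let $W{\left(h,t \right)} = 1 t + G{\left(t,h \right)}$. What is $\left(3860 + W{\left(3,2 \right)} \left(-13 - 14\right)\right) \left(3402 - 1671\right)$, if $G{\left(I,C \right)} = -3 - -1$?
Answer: $6681660$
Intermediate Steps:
$G{\left(I,C \right)} = -2$ ($G{\left(I,C \right)} = -3 + 1 = -2$)
$W{\left(h,t \right)} = -2 + t$ ($W{\left(h,t \right)} = 1 t - 2 = t - 2 = -2 + t$)
$\left(3860 + W{\left(3,2 \right)} \left(-13 - 14\right)\right) \left(3402 - 1671\right) = \left(3860 + \left(-2 + 2\right) \left(-13 - 14\right)\right) \left(3402 - 1671\right) = \left(3860 + 0 \left(-27\right)\right) 1731 = \left(3860 + 0\right) 1731 = 3860 \cdot 1731 = 6681660$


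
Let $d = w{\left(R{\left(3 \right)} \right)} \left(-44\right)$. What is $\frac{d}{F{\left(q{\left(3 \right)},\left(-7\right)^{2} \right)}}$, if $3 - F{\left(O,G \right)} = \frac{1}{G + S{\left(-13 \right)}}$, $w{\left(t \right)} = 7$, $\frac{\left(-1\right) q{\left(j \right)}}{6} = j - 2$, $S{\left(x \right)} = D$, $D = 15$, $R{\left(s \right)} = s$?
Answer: $- \frac{19712}{191} \approx -103.2$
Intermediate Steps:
$S{\left(x \right)} = 15$
$q{\left(j \right)} = 12 - 6 j$ ($q{\left(j \right)} = - 6 \left(j - 2\right) = - 6 \left(-2 + j\right) = 12 - 6 j$)
$F{\left(O,G \right)} = 3 - \frac{1}{15 + G}$ ($F{\left(O,G \right)} = 3 - \frac{1}{G + 15} = 3 - \frac{1}{15 + G}$)
$d = -308$ ($d = 7 \left(-44\right) = -308$)
$\frac{d}{F{\left(q{\left(3 \right)},\left(-7\right)^{2} \right)}} = - \frac{308}{\frac{1}{15 + \left(-7\right)^{2}} \left(44 + 3 \left(-7\right)^{2}\right)} = - \frac{308}{\frac{1}{15 + 49} \left(44 + 3 \cdot 49\right)} = - \frac{308}{\frac{1}{64} \left(44 + 147\right)} = - \frac{308}{\frac{1}{64} \cdot 191} = - \frac{308}{\frac{191}{64}} = \left(-308\right) \frac{64}{191} = - \frac{19712}{191}$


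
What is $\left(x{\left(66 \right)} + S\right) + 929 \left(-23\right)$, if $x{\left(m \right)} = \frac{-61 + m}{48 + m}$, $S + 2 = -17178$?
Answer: $- \frac{4394353}{114} \approx -38547.0$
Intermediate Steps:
$S = -17180$ ($S = -2 - 17178 = -17180$)
$x{\left(m \right)} = \frac{-61 + m}{48 + m}$
$\left(x{\left(66 \right)} + S\right) + 929 \left(-23\right) = \left(\frac{-61 + 66}{48 + 66} - 17180\right) + 929 \left(-23\right) = \left(\frac{1}{114} \cdot 5 - 17180\right) - 21367 = \left(\frac{5}{114} - 17180\right) - 21367 = - \frac{1958515}{114} - 21367 = - \frac{4394353}{114}$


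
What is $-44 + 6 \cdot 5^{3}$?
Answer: $706$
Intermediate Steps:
$-44 + 6 \cdot 5^{3} = -44 + 6 \cdot 125 = -44 + 750 = 706$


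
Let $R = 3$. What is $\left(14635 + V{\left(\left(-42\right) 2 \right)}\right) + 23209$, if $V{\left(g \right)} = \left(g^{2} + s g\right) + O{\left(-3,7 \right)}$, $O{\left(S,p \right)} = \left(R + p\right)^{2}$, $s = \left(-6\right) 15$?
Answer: $52560$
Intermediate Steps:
$s = -90$
$O{\left(S,p \right)} = \left(3 + p\right)^{2}$
$V{\left(g \right)} = 100 + g^{2} - 90 g$ ($V{\left(g \right)} = \left(g^{2} - 90 g\right) + \left(3 + 7\right)^{2} = \left(g^{2} - 90 g\right) + 10^{2} = \left(g^{2} - 90 g\right) + 100 = 100 + g^{2} - 90 g$)
$\left(14635 + V{\left(\left(-42\right) 2 \right)}\right) + 23209 = \left(14635 + \left(100 + \left(\left(-42\right) 2\right)^{2} - 90 \left(\left(-42\right) 2\right)\right)\right) + 23209 = \left(14635 + \left(100 + \left(-84\right)^{2} - -7560\right)\right) + 23209 = \left(14635 + \left(100 + 7056 + 7560\right)\right) + 23209 = \left(14635 + 14716\right) + 23209 = 29351 + 23209 = 52560$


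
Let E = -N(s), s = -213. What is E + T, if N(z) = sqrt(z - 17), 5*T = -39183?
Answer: -39183/5 - I*sqrt(230) ≈ -7836.6 - 15.166*I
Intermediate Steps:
T = -39183/5 (T = (1/5)*(-39183) = -39183/5 ≈ -7836.6)
N(z) = sqrt(-17 + z)
E = -I*sqrt(230) (E = -sqrt(-17 - 213) = -sqrt(-230) = -I*sqrt(230) ≈ -15.166*I)
E + T = -I*sqrt(230) - 39183/5 = -39183/5 - I*sqrt(230)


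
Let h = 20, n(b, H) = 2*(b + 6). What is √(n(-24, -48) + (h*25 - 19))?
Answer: √445 ≈ 21.095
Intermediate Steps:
n(b, H) = 12 + 2*b (n(b, H) = 2*(6 + b) = 12 + 2*b)
√(n(-24, -48) + (h*25 - 19)) = √((12 + 2*(-24)) + (20*25 - 19)) = √((12 - 48) + (500 - 19)) = √(-36 + 481) = √445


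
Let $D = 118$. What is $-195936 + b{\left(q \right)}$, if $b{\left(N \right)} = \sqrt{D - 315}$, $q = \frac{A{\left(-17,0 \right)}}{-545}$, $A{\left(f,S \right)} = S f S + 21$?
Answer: $-195936 + i \sqrt{197} \approx -1.9594 \cdot 10^{5} + 14.036 i$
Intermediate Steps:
$A{\left(f,S \right)} = 21 + f S^{2}$ ($A{\left(f,S \right)} = f S^{2} + 21 = 21 + f S^{2}$)
$q = - \frac{21}{545}$ ($q = \frac{21 - 17 \cdot 0^{2}}{-545} = \left(21 - 0\right) \left(- \frac{1}{545}\right) = \left(21 + 0\right) \left(- \frac{1}{545}\right) = 21 \left(- \frac{1}{545}\right) = - \frac{21}{545} \approx -0.038532$)
$b{\left(N \right)} = i \sqrt{197}$ ($b{\left(N \right)} = \sqrt{118 - 315} = \sqrt{-197} = i \sqrt{197}$)
$-195936 + b{\left(q \right)} = -195936 + i \sqrt{197}$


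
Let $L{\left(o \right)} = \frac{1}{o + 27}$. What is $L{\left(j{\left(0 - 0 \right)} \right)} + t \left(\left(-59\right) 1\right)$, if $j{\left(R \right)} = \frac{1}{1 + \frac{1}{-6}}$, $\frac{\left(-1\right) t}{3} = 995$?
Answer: $\frac{24832220}{141} \approx 1.7612 \cdot 10^{5}$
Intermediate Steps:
$t = -2985$ ($t = \left(-3\right) 995 = -2985$)
$j{\left(R \right)} = \frac{6}{5}$ ($j{\left(R \right)} = \frac{1}{1 - \frac{1}{6}} = \frac{1}{\frac{5}{6}} = \frac{6}{5}$)
$L{\left(o \right)} = \frac{1}{27 + o}$
$L{\left(j{\left(0 - 0 \right)} \right)} + t \left(\left(-59\right) 1\right) = \frac{1}{27 + \frac{6}{5}} - 2985 \left(\left(-59\right) 1\right) = \frac{1}{\frac{141}{5}} - -176115 = \frac{5}{141} + 176115 = \frac{24832220}{141}$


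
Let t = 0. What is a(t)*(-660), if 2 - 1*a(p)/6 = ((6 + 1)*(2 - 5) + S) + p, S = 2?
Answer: -83160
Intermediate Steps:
a(p) = 126 - 6*p (a(p) = 12 - 6*(((6 + 1)*(2 - 5) + 2) + p) = 12 - 6*((7*(-3) + 2) + p) = 12 - 6*((-21 + 2) + p) = 12 - 6*(-19 + p) = 12 + (114 - 6*p) = 126 - 6*p)
a(t)*(-660) = (126 - 6*0)*(-660) = (126 + 0)*(-660) = 126*(-660) = -83160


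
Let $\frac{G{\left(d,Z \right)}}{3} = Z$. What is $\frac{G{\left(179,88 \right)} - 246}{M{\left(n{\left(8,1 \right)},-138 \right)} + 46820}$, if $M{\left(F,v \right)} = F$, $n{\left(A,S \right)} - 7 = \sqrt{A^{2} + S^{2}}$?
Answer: $\frac{421443}{1096383932} - \frac{9 \sqrt{65}}{1096383932} \approx 0.00038433$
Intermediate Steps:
$n{\left(A,S \right)} = 7 + \sqrt{A^{2} + S^{2}}$
$G{\left(d,Z \right)} = 3 Z$
$\frac{G{\left(179,88 \right)} - 246}{M{\left(n{\left(8,1 \right)},-138 \right)} + 46820} = \frac{3 \cdot 88 - 246}{\left(7 + \sqrt{8^{2} + 1^{2}}\right) + 46820} = \frac{264 - 246}{\left(7 + \sqrt{64 + 1}\right) + 46820} = \frac{264 - 246}{\left(7 + \sqrt{65}\right) + 46820} = \frac{18}{46827 + \sqrt{65}}$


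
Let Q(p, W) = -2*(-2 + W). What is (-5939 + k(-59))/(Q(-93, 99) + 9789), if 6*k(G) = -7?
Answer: -35641/57570 ≈ -0.61909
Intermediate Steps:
Q(p, W) = 4 - 2*W
k(G) = -7/6 (k(G) = (1/6)*(-7) = -7/6)
(-5939 + k(-59))/(Q(-93, 99) + 9789) = (-5939 - 7/6)/((4 - 2*99) + 9789) = -35641/(6*((4 - 198) + 9789)) = -35641/(6*(-194 + 9789)) = -35641/6/9595 = -35641/6*1/9595 = -35641/57570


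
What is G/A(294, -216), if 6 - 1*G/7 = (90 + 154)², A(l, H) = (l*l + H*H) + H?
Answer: -208355/66438 ≈ -3.1361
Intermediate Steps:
A(l, H) = H + H² + l² (A(l, H) = (l² + H²) + H = (H² + l²) + H = H + H² + l²)
G = -416710 (G = 42 - 7*(90 + 154)² = 42 - 7*244² = 42 - 7*59536 = 42 - 416752 = -416710)
G/A(294, -216) = -416710/(-216 + (-216)² + 294²) = -416710/(-216 + 46656 + 86436) = -416710/132876 = -416710*1/132876 = -208355/66438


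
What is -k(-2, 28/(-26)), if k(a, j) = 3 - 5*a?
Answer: -13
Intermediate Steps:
-k(-2, 28/(-26)) = -(3 - 5*(-2)) = -(3 + 10) = -1*13 = -13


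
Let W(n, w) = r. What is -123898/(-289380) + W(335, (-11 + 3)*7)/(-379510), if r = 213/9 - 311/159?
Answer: 783570789/1830376730 ≈ 0.42809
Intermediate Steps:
r = 3452/159 (r = 213*(⅑) - 311*1/159 = 71/3 - 311/159 = 3452/159 ≈ 21.711)
W(n, w) = 3452/159
-123898/(-289380) + W(335, (-11 + 3)*7)/(-379510) = -123898/(-289380) + (3452/159)/(-379510) = -123898*(-1/289380) + (3452/159)*(-1/379510) = 61949/144690 - 1726/30171045 = 783570789/1830376730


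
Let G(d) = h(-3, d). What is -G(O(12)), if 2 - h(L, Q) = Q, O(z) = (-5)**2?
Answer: 23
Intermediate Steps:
O(z) = 25
h(L, Q) = 2 - Q
G(d) = 2 - d
-G(O(12)) = -(2 - 1*25) = -(2 - 25) = -1*(-23) = 23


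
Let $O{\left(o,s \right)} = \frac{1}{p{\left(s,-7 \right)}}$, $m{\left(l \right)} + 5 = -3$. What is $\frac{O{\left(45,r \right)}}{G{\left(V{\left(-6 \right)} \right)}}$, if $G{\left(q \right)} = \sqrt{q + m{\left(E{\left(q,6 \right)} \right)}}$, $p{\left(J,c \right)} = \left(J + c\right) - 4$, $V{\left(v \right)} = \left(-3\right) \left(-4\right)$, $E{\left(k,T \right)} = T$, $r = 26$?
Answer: $\frac{1}{30} \approx 0.033333$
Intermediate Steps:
$m{\left(l \right)} = -8$ ($m{\left(l \right)} = -5 - 3 = -8$)
$V{\left(v \right)} = 12$
$p{\left(J,c \right)} = -4 + J + c$
$G{\left(q \right)} = \sqrt{-8 + q}$ ($G{\left(q \right)} = \sqrt{q - 8} = \sqrt{-8 + q}$)
$O{\left(o,s \right)} = \frac{1}{-11 + s}$ ($O{\left(o,s \right)} = \frac{1}{-4 + s - 7} = \frac{1}{-11 + s}$)
$\frac{O{\left(45,r \right)}}{G{\left(V{\left(-6 \right)} \right)}} = \frac{1}{\left(-11 + 26\right) \sqrt{-8 + 12}} = \frac{1}{15 \sqrt{4}} = \frac{1}{15 \cdot 2} = \frac{1}{15} \cdot \frac{1}{2} = \frac{1}{30}$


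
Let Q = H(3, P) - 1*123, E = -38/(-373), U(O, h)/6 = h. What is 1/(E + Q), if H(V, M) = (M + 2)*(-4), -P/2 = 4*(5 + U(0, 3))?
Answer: 373/225703 ≈ 0.0016526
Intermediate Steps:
U(O, h) = 6*h
P = -184 (P = -8*(5 + 6*3) = -8*(5 + 18) = -8*23 = -2*92 = -184)
H(V, M) = -8 - 4*M (H(V, M) = (2 + M)*(-4) = -8 - 4*M)
E = 38/373 (E = -38*(-1/373) = 38/373 ≈ 0.10188)
Q = 605 (Q = (-8 - 4*(-184)) - 1*123 = (-8 + 736) - 123 = 728 - 123 = 605)
1/(E + Q) = 1/(38/373 + 605) = 1/(225703/373) = 373/225703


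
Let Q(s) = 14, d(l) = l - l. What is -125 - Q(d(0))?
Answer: -139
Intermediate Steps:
d(l) = 0
-125 - Q(d(0)) = -125 - 1*14 = -125 - 14 = -139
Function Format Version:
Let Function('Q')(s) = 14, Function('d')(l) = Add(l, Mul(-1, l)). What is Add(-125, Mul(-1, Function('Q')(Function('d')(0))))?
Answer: -139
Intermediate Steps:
Function('d')(l) = 0
Add(-125, Mul(-1, Function('Q')(Function('d')(0)))) = Add(-125, Mul(-1, 14)) = Add(-125, -14) = -139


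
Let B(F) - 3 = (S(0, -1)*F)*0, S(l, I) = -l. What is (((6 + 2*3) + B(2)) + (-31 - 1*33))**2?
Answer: 2401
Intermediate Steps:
B(F) = 3 (B(F) = 3 + ((-1*0)*F)*0 = 3 + (0*F)*0 = 3 + 0*0 = 3 + 0 = 3)
(((6 + 2*3) + B(2)) + (-31 - 1*33))**2 = (((6 + 2*3) + 3) + (-31 - 1*33))**2 = (((6 + 6) + 3) + (-31 - 33))**2 = ((12 + 3) - 64)**2 = (15 - 64)**2 = (-49)**2 = 2401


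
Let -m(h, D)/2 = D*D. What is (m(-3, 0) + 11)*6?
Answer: 66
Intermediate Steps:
m(h, D) = -2*D² (m(h, D) = -2*D*D = -2*D²)
(m(-3, 0) + 11)*6 = (-2*0² + 11)*6 = (-2*0 + 11)*6 = (0 + 11)*6 = 11*6 = 66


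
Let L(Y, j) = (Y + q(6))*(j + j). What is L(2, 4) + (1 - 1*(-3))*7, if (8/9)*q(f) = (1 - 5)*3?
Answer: -64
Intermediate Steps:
q(f) = -27/2 (q(f) = 9*((1 - 5)*3)/8 = 9*(-4*3)/8 = (9/8)*(-12) = -27/2)
L(Y, j) = 2*j*(-27/2 + Y) (L(Y, j) = (Y - 27/2)*(j + j) = (-27/2 + Y)*(2*j) = 2*j*(-27/2 + Y))
L(2, 4) + (1 - 1*(-3))*7 = 4*(-27 + 2*2) + (1 - 1*(-3))*7 = 4*(-27 + 4) + (1 + 3)*7 = 4*(-23) + 4*7 = -92 + 28 = -64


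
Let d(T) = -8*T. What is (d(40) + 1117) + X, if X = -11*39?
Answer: 368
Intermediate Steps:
X = -429
(d(40) + 1117) + X = (-8*40 + 1117) - 429 = (-320 + 1117) - 429 = 797 - 429 = 368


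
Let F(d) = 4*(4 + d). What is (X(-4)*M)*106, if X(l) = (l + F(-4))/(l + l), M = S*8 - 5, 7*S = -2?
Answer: -2703/7 ≈ -386.14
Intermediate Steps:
F(d) = 16 + 4*d
S = -2/7 (S = (1/7)*(-2) = -2/7 ≈ -0.28571)
M = -51/7 (M = -2/7*8 - 5 = -16/7 - 5 = -51/7 ≈ -7.2857)
X(l) = 1/2 (X(l) = (l + (16 + 4*(-4)))/(l + l) = (l + (16 - 16))/((2*l)) = (l + 0)*(1/(2*l)) = l*(1/(2*l)) = 1/2)
(X(-4)*M)*106 = ((1/2)*(-51/7))*106 = -51/14*106 = -2703/7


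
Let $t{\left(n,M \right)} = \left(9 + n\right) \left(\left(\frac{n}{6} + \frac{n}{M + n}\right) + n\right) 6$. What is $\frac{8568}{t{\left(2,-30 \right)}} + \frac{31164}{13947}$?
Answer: $\frac{289683884}{4858205} \approx 59.628$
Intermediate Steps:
$t{\left(n,M \right)} = 6 \left(9 + n\right) \left(\frac{7 n}{6} + \frac{n}{M + n}\right)$ ($t{\left(n,M \right)} = \left(9 + n\right) \left(\left(n \frac{1}{6} + \frac{n}{M + n}\right) + n\right) 6 = \left(9 + n\right) \left(\left(\frac{n}{6} + \frac{n}{M + n}\right) + n\right) 6 = \left(9 + n\right) \left(\frac{7 n}{6} + \frac{n}{M + n}\right) 6 = 6 \left(9 + n\right) \left(\frac{7 n}{6} + \frac{n}{M + n}\right)$)
$\frac{8568}{t{\left(2,-30 \right)}} + \frac{31164}{13947} = \frac{8568}{2 \frac{1}{-30 + 2} \left(54 + 7 \cdot 2^{2} + 63 \left(-30\right) + 69 \cdot 2 + 7 \left(-30\right) 2\right)} + \frac{31164}{13947} = \frac{8568}{2 \frac{1}{-28} \left(54 + 7 \cdot 4 - 1890 + 138 - 420\right)} + 31164 \cdot \frac{1}{13947} = \frac{8568}{2 \left(- \frac{1}{28}\right) \left(54 + 28 - 1890 + 138 - 420\right)} + \frac{10388}{4649} = \frac{8568}{2 \left(- \frac{1}{28}\right) \left(-2090\right)} + \frac{10388}{4649} = \frac{8568}{\frac{1045}{7}} + \frac{10388}{4649} = 8568 \cdot \frac{7}{1045} + \frac{10388}{4649} = \frac{59976}{1045} + \frac{10388}{4649} = \frac{289683884}{4858205}$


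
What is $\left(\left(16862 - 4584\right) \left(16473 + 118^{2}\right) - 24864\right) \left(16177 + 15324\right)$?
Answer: $11755842502502$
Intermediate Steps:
$\left(\left(16862 - 4584\right) \left(16473 + 118^{2}\right) - 24864\right) \left(16177 + 15324\right) = \left(12278 \left(16473 + 13924\right) - 24864\right) 31501 = \left(12278 \cdot 30397 - 24864\right) 31501 = \left(373214366 - 24864\right) 31501 = 373189502 \cdot 31501 = 11755842502502$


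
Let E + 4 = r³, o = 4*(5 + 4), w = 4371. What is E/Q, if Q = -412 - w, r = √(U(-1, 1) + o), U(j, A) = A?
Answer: 4/4783 - 37*√37/4783 ≈ -0.046218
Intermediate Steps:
o = 36 (o = 4*9 = 36)
r = √37 (r = √(1 + 36) = √37 ≈ 6.0828)
E = -4 + 37*√37 (E = -4 + (√37)³ = -4 + 37*√37 ≈ 221.06)
Q = -4783 (Q = -412 - 1*4371 = -412 - 4371 = -4783)
E/Q = (-4 + 37*√37)/(-4783) = (-4 + 37*√37)*(-1/4783) = 4/4783 - 37*√37/4783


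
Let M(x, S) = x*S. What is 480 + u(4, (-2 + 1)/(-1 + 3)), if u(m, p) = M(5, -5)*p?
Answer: 985/2 ≈ 492.50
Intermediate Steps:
M(x, S) = S*x
u(m, p) = -25*p (u(m, p) = (-5*5)*p = -25*p)
480 + u(4, (-2 + 1)/(-1 + 3)) = 480 - 25*(-2 + 1)/(-1 + 3) = 480 - (-25)/2 = 480 - 25*(-½) = 480 + 25/2 = 985/2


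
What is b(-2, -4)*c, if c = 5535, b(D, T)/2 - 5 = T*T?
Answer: 232470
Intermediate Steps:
b(D, T) = 10 + 2*T**2 (b(D, T) = 10 + 2*(T*T) = 10 + 2*T**2)
b(-2, -4)*c = (10 + 2*(-4)**2)*5535 = (10 + 2*16)*5535 = (10 + 32)*5535 = 42*5535 = 232470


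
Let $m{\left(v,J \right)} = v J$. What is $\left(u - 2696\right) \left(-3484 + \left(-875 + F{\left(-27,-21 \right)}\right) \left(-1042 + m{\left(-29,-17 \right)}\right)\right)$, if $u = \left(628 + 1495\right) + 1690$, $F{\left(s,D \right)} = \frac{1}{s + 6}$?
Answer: $\frac{3729015140}{7} \approx 5.3272 \cdot 10^{8}$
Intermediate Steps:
$F{\left(s,D \right)} = \frac{1}{6 + s}$
$u = 3813$ ($u = 2123 + 1690 = 3813$)
$m{\left(v,J \right)} = J v$
$\left(u - 2696\right) \left(-3484 + \left(-875 + F{\left(-27,-21 \right)}\right) \left(-1042 + m{\left(-29,-17 \right)}\right)\right) = \left(3813 - 2696\right) \left(-3484 + \left(-875 + \frac{1}{6 - 27}\right) \left(-1042 - -493\right)\right) = 1117 \left(-3484 + \left(-875 + \frac{1}{-21}\right) \left(-1042 + 493\right)\right) = 1117 \left(-3484 + \left(-875 - \frac{1}{21}\right) \left(-549\right)\right) = 1117 \left(-3484 - - \frac{3362808}{7}\right) = 1117 \left(-3484 + \frac{3362808}{7}\right) = 1117 \cdot \frac{3338420}{7} = \frac{3729015140}{7}$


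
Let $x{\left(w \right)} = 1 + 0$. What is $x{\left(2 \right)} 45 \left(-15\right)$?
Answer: $-675$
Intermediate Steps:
$x{\left(w \right)} = 1$
$x{\left(2 \right)} 45 \left(-15\right) = 1 \cdot 45 \left(-15\right) = 45 \left(-15\right) = -675$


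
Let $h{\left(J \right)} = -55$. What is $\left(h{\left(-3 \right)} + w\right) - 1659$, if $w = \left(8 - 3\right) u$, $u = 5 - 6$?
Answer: $-1719$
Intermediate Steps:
$u = -1$ ($u = 5 - 6 = -1$)
$w = -5$ ($w = \left(8 - 3\right) \left(-1\right) = 5 \left(-1\right) = -5$)
$\left(h{\left(-3 \right)} + w\right) - 1659 = \left(-55 - 5\right) - 1659 = -60 - 1659 = -1719$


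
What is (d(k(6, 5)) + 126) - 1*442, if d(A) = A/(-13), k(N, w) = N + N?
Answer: -4120/13 ≈ -316.92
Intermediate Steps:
k(N, w) = 2*N
d(A) = -A/13 (d(A) = A*(-1/13) = -A/13)
(d(k(6, 5)) + 126) - 1*442 = (-2*6/13 + 126) - 1*442 = (-1/13*12 + 126) - 442 = (-12/13 + 126) - 442 = 1626/13 - 442 = -4120/13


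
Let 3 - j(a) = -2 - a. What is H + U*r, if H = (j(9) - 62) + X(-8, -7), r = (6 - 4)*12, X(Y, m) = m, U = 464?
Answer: 11081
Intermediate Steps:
j(a) = 5 + a (j(a) = 3 - (-2 - a) = 3 + (2 + a) = 5 + a)
r = 24 (r = 2*12 = 24)
H = -55 (H = ((5 + 9) - 62) - 7 = (14 - 62) - 7 = -48 - 7 = -55)
H + U*r = -55 + 464*24 = -55 + 11136 = 11081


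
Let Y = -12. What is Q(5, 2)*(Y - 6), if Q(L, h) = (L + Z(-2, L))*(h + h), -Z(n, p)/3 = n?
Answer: -792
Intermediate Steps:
Z(n, p) = -3*n
Q(L, h) = 2*h*(6 + L) (Q(L, h) = (L - 3*(-2))*(h + h) = (L + 6)*(2*h) = (6 + L)*(2*h) = 2*h*(6 + L))
Q(5, 2)*(Y - 6) = (2*2*(6 + 5))*(-12 - 6) = (2*2*11)*(-18) = 44*(-18) = -792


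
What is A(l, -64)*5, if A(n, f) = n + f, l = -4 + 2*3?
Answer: -310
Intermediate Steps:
l = 2 (l = -4 + 6 = 2)
A(n, f) = f + n
A(l, -64)*5 = (-64 + 2)*5 = -62*5 = -310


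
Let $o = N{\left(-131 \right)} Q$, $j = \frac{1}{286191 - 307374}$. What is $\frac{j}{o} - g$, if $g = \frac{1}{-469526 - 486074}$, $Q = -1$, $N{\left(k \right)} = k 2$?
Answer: $\frac{2297173}{2651764198800} \approx 8.6628 \cdot 10^{-7}$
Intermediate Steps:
$N{\left(k \right)} = 2 k$
$g = - \frac{1}{955600}$ ($g = \frac{1}{-955600} = - \frac{1}{955600} \approx -1.0465 \cdot 10^{-6}$)
$j = - \frac{1}{21183}$ ($j = \frac{1}{-21183} = - \frac{1}{21183} \approx -4.7208 \cdot 10^{-5}$)
$o = 262$ ($o = 2 \left(-131\right) \left(-1\right) = \left(-262\right) \left(-1\right) = 262$)
$\frac{j}{o} - g = - \frac{1}{21183 \cdot 262} - - \frac{1}{955600} = \left(- \frac{1}{21183}\right) \frac{1}{262} + \frac{1}{955600} = - \frac{1}{5549946} + \frac{1}{955600} = \frac{2297173}{2651764198800}$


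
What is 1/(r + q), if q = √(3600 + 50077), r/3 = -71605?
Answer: -214815/46145430548 - √53677/46145430548 ≈ -4.6602e-6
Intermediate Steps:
r = -214815 (r = 3*(-71605) = -214815)
q = √53677 ≈ 231.68
1/(r + q) = 1/(-214815 + √53677)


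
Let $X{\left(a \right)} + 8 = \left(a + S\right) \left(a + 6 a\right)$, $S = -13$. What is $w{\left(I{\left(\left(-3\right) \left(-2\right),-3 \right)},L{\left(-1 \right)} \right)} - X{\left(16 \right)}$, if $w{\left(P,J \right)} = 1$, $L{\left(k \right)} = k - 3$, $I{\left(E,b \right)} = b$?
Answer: $-327$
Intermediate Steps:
$L{\left(k \right)} = -3 + k$
$X{\left(a \right)} = -8 + 7 a \left(-13 + a\right)$ ($X{\left(a \right)} = -8 + \left(a - 13\right) \left(a + 6 a\right) = -8 + \left(-13 + a\right) 7 a = -8 + 7 a \left(-13 + a\right)$)
$w{\left(I{\left(\left(-3\right) \left(-2\right),-3 \right)},L{\left(-1 \right)} \right)} - X{\left(16 \right)} = 1 - \left(-8 - 1456 + 7 \cdot 16^{2}\right) = 1 - \left(-8 - 1456 + 7 \cdot 256\right) = 1 - \left(-8 - 1456 + 1792\right) = 1 - 328 = -327$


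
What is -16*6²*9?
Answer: -5184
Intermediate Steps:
-16*6²*9 = -16*36*9 = -576*9 = -5184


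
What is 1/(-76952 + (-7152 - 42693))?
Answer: -1/126797 ≈ -7.8866e-6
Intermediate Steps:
1/(-76952 + (-7152 - 42693)) = 1/(-76952 - 49845) = 1/(-126797) = -1/126797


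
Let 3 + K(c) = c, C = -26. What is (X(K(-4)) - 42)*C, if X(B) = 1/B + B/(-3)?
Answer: 21736/21 ≈ 1035.0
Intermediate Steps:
K(c) = -3 + c
X(B) = 1/B - B/3 (X(B) = 1/B + B*(-1/3) = 1/B - B/3)
(X(K(-4)) - 42)*C = ((1/(-3 - 4) - (-3 - 4)/3) - 42)*(-26) = ((1/(-7) - 1/3*(-7)) - 42)*(-26) = ((-1/7 + 7/3) - 42)*(-26) = (46/21 - 42)*(-26) = -836/21*(-26) = 21736/21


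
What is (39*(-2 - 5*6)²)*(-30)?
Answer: -1198080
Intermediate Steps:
(39*(-2 - 5*6)²)*(-30) = (39*(-2 - 30)²)*(-30) = (39*(-32)²)*(-30) = (39*1024)*(-30) = 39936*(-30) = -1198080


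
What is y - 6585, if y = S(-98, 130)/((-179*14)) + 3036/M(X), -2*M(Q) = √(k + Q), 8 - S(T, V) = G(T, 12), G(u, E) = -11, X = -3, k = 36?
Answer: -16502029/2506 - 184*√33 ≈ -7642.0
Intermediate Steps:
S(T, V) = 19 (S(T, V) = 8 - 1*(-11) = 8 + 11 = 19)
M(Q) = -√(36 + Q)/2
y = -19/2506 - 184*√33 (y = 19/((-179*14)) + 3036/((-√(36 - 3)/2)) = 19/(-2506) + 3036/((-√33/2)) = 19*(-1/2506) + 3036*(-2*√33/33) = -19/2506 - 184*√33 ≈ -1057.0)
y - 6585 = (-19/2506 - 184*√33) - 6585 = -16502029/2506 - 184*√33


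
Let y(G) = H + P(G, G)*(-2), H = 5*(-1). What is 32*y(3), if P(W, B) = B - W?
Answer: -160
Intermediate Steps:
H = -5
y(G) = -5 (y(G) = -5 + (G - G)*(-2) = -5 + 0*(-2) = -5 + 0 = -5)
32*y(3) = 32*(-5) = -160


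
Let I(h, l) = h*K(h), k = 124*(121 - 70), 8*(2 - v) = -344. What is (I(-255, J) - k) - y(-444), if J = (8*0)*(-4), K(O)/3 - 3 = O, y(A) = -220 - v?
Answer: 186721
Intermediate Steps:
v = 45 (v = 2 - ⅛*(-344) = 2 + 43 = 45)
y(A) = -265 (y(A) = -220 - 1*45 = -220 - 45 = -265)
K(O) = 9 + 3*O
J = 0 (J = 0*(-4) = 0)
k = 6324 (k = 124*51 = 6324)
I(h, l) = h*(9 + 3*h)
(I(-255, J) - k) - y(-444) = (3*(-255)*(3 - 255) - 1*6324) - 1*(-265) = (3*(-255)*(-252) - 6324) + 265 = (192780 - 6324) + 265 = 186456 + 265 = 186721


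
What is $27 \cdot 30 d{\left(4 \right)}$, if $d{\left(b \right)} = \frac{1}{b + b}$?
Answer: $\frac{405}{4} \approx 101.25$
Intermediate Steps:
$d{\left(b \right)} = \frac{1}{2 b}$
$27 \cdot 30 d{\left(4 \right)} = 27 \cdot 30 \frac{1}{2 \cdot 4} = 810 \cdot \frac{1}{2} \cdot \frac{1}{4} = 810 \cdot \frac{1}{8} = \frac{405}{4}$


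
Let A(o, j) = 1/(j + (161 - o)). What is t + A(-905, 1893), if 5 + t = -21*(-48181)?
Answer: 2993904365/2959 ≈ 1.0118e+6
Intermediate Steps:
A(o, j) = 1/(161 + j - o)
t = 1011796 (t = -5 - 21*(-48181) = -5 + 1011801 = 1011796)
t + A(-905, 1893) = 1011796 + 1/(161 + 1893 - 1*(-905)) = 1011796 + 1/(161 + 1893 + 905) = 1011796 + 1/2959 = 2993904365/2959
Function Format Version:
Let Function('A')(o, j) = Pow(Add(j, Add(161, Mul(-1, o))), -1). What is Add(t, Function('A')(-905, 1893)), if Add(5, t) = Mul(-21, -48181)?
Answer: Rational(2993904365, 2959) ≈ 1.0118e+6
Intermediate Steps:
Function('A')(o, j) = Pow(Add(161, j, Mul(-1, o)), -1)
t = 1011796 (t = Add(-5, Mul(-21, -48181)) = Add(-5, 1011801) = 1011796)
Add(t, Function('A')(-905, 1893)) = Add(1011796, Pow(Add(161, 1893, Mul(-1, -905)), -1)) = Add(1011796, Pow(Add(161, 1893, 905), -1)) = Add(1011796, Pow(2959, -1)) = Add(1011796, Rational(1, 2959)) = Rational(2993904365, 2959)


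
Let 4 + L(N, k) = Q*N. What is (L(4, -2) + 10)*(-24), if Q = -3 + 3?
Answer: -144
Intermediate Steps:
Q = 0
L(N, k) = -4 (L(N, k) = -4 + 0*N = -4 + 0 = -4)
(L(4, -2) + 10)*(-24) = (-4 + 10)*(-24) = 6*(-24) = -144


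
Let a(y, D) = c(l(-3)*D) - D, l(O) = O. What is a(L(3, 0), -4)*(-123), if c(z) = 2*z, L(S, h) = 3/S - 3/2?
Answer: -3444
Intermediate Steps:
L(S, h) = -3/2 + 3/S (L(S, h) = 3/S - 3*½ = 3/S - 3/2 = -3/2 + 3/S)
a(y, D) = -7*D (a(y, D) = 2*(-3*D) - D = -6*D - D = -7*D)
a(L(3, 0), -4)*(-123) = -7*(-4)*(-123) = 28*(-123) = -3444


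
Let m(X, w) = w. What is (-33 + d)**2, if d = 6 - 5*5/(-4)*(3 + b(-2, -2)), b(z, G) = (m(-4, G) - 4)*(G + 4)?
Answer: 110889/16 ≈ 6930.6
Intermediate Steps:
b(z, G) = (-4 + G)*(4 + G) (b(z, G) = (G - 4)*(G + 4) = (-4 + G)*(4 + G))
d = -201/4 (d = 6 - 5*5/(-4)*(3 + (-16 + (-2)**2)) = 6 - 5*5*(-1/4)*(3 + (-16 + 4)) = 6 - (-25)*(3 - 12)/4 = 6 - (-25)*(-9)/4 = 6 - 5*45/4 = 6 - 225/4 = -201/4 ≈ -50.250)
(-33 + d)**2 = (-33 - 201/4)**2 = (-333/4)**2 = 110889/16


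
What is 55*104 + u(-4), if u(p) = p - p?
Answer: 5720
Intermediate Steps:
u(p) = 0
55*104 + u(-4) = 55*104 + 0 = 5720 + 0 = 5720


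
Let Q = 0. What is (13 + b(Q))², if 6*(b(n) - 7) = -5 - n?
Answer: 13225/36 ≈ 367.36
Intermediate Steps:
b(n) = 37/6 - n/6 (b(n) = 7 + (-5 - n)/6 = 7 + (-⅚ - n/6) = 37/6 - n/6)
(13 + b(Q))² = (13 + (37/6 - ⅙*0))² = (13 + (37/6 + 0))² = (13 + 37/6)² = (115/6)² = 13225/36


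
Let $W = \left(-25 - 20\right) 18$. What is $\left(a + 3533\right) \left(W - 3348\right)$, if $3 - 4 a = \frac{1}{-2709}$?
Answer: $- \frac{631813314}{43} \approx -1.4693 \cdot 10^{7}$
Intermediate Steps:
$a = \frac{2032}{2709}$ ($a = \frac{3}{4} - \frac{1}{4 \left(-2709\right)} = \frac{3}{4} - - \frac{1}{10836} = \frac{3}{4} + \frac{1}{10836} = \frac{2032}{2709} \approx 0.75009$)
$W = -810$ ($W = \left(-45\right) 18 = -810$)
$\left(a + 3533\right) \left(W - 3348\right) = \left(\frac{2032}{2709} + 3533\right) \left(-810 - 3348\right) = \frac{9572929}{2709} \left(-4158\right) = - \frac{631813314}{43}$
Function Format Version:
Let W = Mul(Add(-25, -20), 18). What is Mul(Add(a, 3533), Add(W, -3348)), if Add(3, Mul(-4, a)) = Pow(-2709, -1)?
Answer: Rational(-631813314, 43) ≈ -1.4693e+7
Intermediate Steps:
a = Rational(2032, 2709) (a = Add(Rational(3, 4), Mul(Rational(-1, 4), Pow(-2709, -1))) = Add(Rational(3, 4), Mul(Rational(-1, 4), Rational(-1, 2709))) = Add(Rational(3, 4), Rational(1, 10836)) = Rational(2032, 2709) ≈ 0.75009)
W = -810 (W = Mul(-45, 18) = -810)
Mul(Add(a, 3533), Add(W, -3348)) = Mul(Add(Rational(2032, 2709), 3533), Add(-810, -3348)) = Mul(Rational(9572929, 2709), -4158) = Rational(-631813314, 43)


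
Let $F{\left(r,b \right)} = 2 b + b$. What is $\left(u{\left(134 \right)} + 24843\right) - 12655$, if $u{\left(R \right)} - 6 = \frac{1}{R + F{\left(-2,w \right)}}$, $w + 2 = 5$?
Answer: $\frac{1743743}{143} \approx 12194.0$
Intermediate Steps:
$w = 3$ ($w = -2 + 5 = 3$)
$F{\left(r,b \right)} = 3 b$
$u{\left(R \right)} = 6 + \frac{1}{9 + R}$ ($u{\left(R \right)} = 6 + \frac{1}{R + 3 \cdot 3} = 6 + \frac{1}{R + 9} = 6 + \frac{1}{9 + R}$)
$\left(u{\left(134 \right)} + 24843\right) - 12655 = \left(\frac{55 + 6 \cdot 134}{9 + 134} + 24843\right) - 12655 = \left(\frac{55 + 804}{143} + 24843\right) - 12655 = \left(\frac{1}{143} \cdot 859 + 24843\right) - 12655 = \left(\frac{859}{143} + 24843\right) - 12655 = \frac{3553408}{143} - 12655 = \frac{1743743}{143}$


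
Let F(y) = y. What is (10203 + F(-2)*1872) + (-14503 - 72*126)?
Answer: -17116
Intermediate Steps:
(10203 + F(-2)*1872) + (-14503 - 72*126) = (10203 - 2*1872) + (-14503 - 72*126) = (10203 - 3744) + (-14503 - 1*9072) = 6459 + (-14503 - 9072) = 6459 - 23575 = -17116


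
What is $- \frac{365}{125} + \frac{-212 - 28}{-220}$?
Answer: $- \frac{503}{275} \approx -1.8291$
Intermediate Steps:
$- \frac{365}{125} + \frac{-212 - 28}{-220} = \left(-365\right) \frac{1}{125} - - \frac{12}{11} = - \frac{73}{25} + \frac{12}{11} = - \frac{503}{275}$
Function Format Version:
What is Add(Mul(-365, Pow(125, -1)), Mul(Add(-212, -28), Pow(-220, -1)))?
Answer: Rational(-503, 275) ≈ -1.8291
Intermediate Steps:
Add(Mul(-365, Pow(125, -1)), Mul(Add(-212, -28), Pow(-220, -1))) = Add(Mul(-365, Rational(1, 125)), Mul(-240, Rational(-1, 220))) = Add(Rational(-73, 25), Rational(12, 11)) = Rational(-503, 275)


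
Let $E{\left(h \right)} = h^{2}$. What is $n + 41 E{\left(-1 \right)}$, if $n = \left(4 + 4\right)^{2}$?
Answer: $105$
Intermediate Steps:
$n = 64$ ($n = 8^{2} = 64$)
$n + 41 E{\left(-1 \right)} = 64 + 41 \left(-1\right)^{2} = 64 + 41 \cdot 1 = 64 + 41 = 105$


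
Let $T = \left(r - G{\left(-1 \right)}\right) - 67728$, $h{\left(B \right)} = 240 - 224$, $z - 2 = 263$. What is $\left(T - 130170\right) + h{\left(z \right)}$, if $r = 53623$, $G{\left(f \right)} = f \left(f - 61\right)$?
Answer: $-144321$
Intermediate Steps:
$G{\left(f \right)} = f \left(-61 + f\right)$
$z = 265$ ($z = 2 + 263 = 265$)
$h{\left(B \right)} = 16$ ($h{\left(B \right)} = 240 - 224 = 16$)
$T = -14167$ ($T = \left(53623 - - (-61 - 1)\right) - 67728 = \left(53623 - \left(-1\right) \left(-62\right)\right) - 67728 = \left(53623 - 62\right) - 67728 = 53561 - 67728 = -14167$)
$\left(T - 130170\right) + h{\left(z \right)} = \left(-14167 - 130170\right) + 16 = -144337 + 16 = -144321$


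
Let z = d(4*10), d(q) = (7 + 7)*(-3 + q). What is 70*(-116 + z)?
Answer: 28140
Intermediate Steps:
d(q) = -42 + 14*q (d(q) = 14*(-3 + q) = -42 + 14*q)
z = 518 (z = -42 + 14*(4*10) = -42 + 14*40 = -42 + 560 = 518)
70*(-116 + z) = 70*(-116 + 518) = 70*402 = 28140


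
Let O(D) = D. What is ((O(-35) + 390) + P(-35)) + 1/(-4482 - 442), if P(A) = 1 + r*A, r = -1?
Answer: 1925283/4924 ≈ 391.00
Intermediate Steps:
P(A) = 1 - A
((O(-35) + 390) + P(-35)) + 1/(-4482 - 442) = ((-35 + 390) + (1 - 1*(-35))) + 1/(-4482 - 442) = (355 + (1 + 35)) + 1/(-4924) = (355 + 36) - 1/4924 = 391 - 1/4924 = 1925283/4924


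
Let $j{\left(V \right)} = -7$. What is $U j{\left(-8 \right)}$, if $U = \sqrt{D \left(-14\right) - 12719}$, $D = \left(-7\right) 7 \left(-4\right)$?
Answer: $- 329 i \sqrt{7} \approx - 870.45 i$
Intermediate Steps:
$D = 196$ ($D = \left(-49\right) \left(-4\right) = 196$)
$U = 47 i \sqrt{7}$ ($U = \sqrt{196 \left(-14\right) - 12719} = \sqrt{-2744 - 12719} = \sqrt{-15463} = 47 i \sqrt{7} \approx 124.35 i$)
$U j{\left(-8 \right)} = 47 i \sqrt{7} \left(-7\right) = - 329 i \sqrt{7}$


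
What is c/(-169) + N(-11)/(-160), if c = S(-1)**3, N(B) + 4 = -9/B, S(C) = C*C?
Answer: 831/59488 ≈ 0.013969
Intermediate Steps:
S(C) = C**2
N(B) = -4 - 9/B
c = 1 (c = ((-1)**2)**3 = 1**3 = 1)
c/(-169) + N(-11)/(-160) = 1/(-169) + (-4 - 9/(-11))/(-160) = 1*(-1/169) + (-4 - 9*(-1/11))*(-1/160) = -1/169 + (-4 + 9/11)*(-1/160) = -1/169 - 35/11*(-1/160) = -1/169 + 7/352 = 831/59488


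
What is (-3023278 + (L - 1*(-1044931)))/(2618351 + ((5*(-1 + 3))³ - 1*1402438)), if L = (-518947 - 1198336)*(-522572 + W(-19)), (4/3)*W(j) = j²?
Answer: 3587748316627/4867652 ≈ 7.3706e+5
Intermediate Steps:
W(j) = 3*j²/4
L = 3587756230015/4 (L = (-518947 - 1198336)*(-522572 + (¾)*(-19)²) = -1717283*(-522572 + (¾)*361) = -1717283*(-522572 + 1083/4) = -1717283*(-2089205/4) = 3587756230015/4 ≈ 8.9694e+11)
(-3023278 + (L - 1*(-1044931)))/(2618351 + ((5*(-1 + 3))³ - 1*1402438)) = (-3023278 + (3587756230015/4 - 1*(-1044931)))/(2618351 + ((5*(-1 + 3))³ - 1*1402438)) = (-3023278 + (3587756230015/4 + 1044931))/(2618351 + ((5*2)³ - 1402438)) = (-3023278 + 3587760409739/4)/(2618351 + (10³ - 1402438)) = 3587748316627/(4*(2618351 + (1000 - 1402438))) = 3587748316627/(4*(2618351 - 1401438)) = (3587748316627/4)/1216913 = (3587748316627/4)*(1/1216913) = 3587748316627/4867652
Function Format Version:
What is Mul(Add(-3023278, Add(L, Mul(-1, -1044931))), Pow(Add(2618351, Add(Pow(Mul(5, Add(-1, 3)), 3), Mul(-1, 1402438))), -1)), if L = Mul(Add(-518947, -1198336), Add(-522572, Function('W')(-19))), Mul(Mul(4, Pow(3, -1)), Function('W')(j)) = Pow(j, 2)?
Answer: Rational(3587748316627, 4867652) ≈ 7.3706e+5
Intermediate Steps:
Function('W')(j) = Mul(Rational(3, 4), Pow(j, 2))
L = Rational(3587756230015, 4) (L = Mul(Add(-518947, -1198336), Add(-522572, Mul(Rational(3, 4), Pow(-19, 2)))) = Mul(-1717283, Add(-522572, Mul(Rational(3, 4), 361))) = Mul(-1717283, Add(-522572, Rational(1083, 4))) = Mul(-1717283, Rational(-2089205, 4)) = Rational(3587756230015, 4) ≈ 8.9694e+11)
Mul(Add(-3023278, Add(L, Mul(-1, -1044931))), Pow(Add(2618351, Add(Pow(Mul(5, Add(-1, 3)), 3), Mul(-1, 1402438))), -1)) = Mul(Add(-3023278, Add(Rational(3587756230015, 4), Mul(-1, -1044931))), Pow(Add(2618351, Add(Pow(Mul(5, Add(-1, 3)), 3), Mul(-1, 1402438))), -1)) = Mul(Add(-3023278, Add(Rational(3587756230015, 4), 1044931)), Pow(Add(2618351, Add(Pow(Mul(5, 2), 3), -1402438)), -1)) = Mul(Add(-3023278, Rational(3587760409739, 4)), Pow(Add(2618351, Add(Pow(10, 3), -1402438)), -1)) = Mul(Rational(3587748316627, 4), Pow(Add(2618351, Add(1000, -1402438)), -1)) = Mul(Rational(3587748316627, 4), Pow(Add(2618351, -1401438), -1)) = Mul(Rational(3587748316627, 4), Pow(1216913, -1)) = Mul(Rational(3587748316627, 4), Rational(1, 1216913)) = Rational(3587748316627, 4867652)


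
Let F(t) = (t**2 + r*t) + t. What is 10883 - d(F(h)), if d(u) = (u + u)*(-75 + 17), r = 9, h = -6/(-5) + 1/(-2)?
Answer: 293796/25 ≈ 11752.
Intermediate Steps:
h = 7/10 (h = -6*(-1/5) + 1*(-1/2) = 6/5 - 1/2 = 7/10 ≈ 0.70000)
F(t) = t**2 + 10*t (F(t) = (t**2 + 9*t) + t = t**2 + 10*t)
d(u) = -116*u (d(u) = (2*u)*(-58) = -116*u)
10883 - d(F(h)) = 10883 - (-116)*7*(10 + 7/10)/10 = 10883 - (-116)*(7/10)*(107/10) = 10883 - (-116)*749/100 = 10883 - 1*(-21721/25) = 10883 + 21721/25 = 293796/25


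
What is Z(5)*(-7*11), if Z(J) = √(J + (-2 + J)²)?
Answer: -77*√14 ≈ -288.11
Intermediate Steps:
Z(5)*(-7*11) = √(5 + (-2 + 5)²)*(-7*11) = √(5 + 3²)*(-77) = √(5 + 9)*(-77) = √14*(-77) = -77*√14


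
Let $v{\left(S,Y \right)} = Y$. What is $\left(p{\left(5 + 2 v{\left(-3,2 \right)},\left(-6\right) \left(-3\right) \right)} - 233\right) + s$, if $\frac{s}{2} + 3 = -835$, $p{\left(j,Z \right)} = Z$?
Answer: $-1891$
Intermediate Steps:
$s = -1676$ ($s = -6 + 2 \left(-835\right) = -6 - 1670 = -1676$)
$\left(p{\left(5 + 2 v{\left(-3,2 \right)},\left(-6\right) \left(-3\right) \right)} - 233\right) + s = \left(\left(-6\right) \left(-3\right) - 233\right) - 1676 = \left(18 - 233\right) - 1676 = -215 - 1676 = -1891$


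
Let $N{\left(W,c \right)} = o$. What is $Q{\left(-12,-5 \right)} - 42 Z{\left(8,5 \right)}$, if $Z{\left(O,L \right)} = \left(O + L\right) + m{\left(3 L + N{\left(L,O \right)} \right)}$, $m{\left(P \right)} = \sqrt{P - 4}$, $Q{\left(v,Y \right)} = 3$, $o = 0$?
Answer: $-543 - 42 \sqrt{11} \approx -682.3$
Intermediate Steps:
$N{\left(W,c \right)} = 0$
$m{\left(P \right)} = \sqrt{-4 + P}$
$Z{\left(O,L \right)} = L + O + \sqrt{-4 + 3 L}$ ($Z{\left(O,L \right)} = \left(O + L\right) + \sqrt{-4 + \left(3 L + 0\right)} = \left(L + O\right) + \sqrt{-4 + 3 L} = L + O + \sqrt{-4 + 3 L}$)
$Q{\left(-12,-5 \right)} - 42 Z{\left(8,5 \right)} = 3 - 42 \left(5 + 8 + \sqrt{-4 + 3 \cdot 5}\right) = 3 - 42 \left(5 + 8 + \sqrt{-4 + 15}\right) = 3 - 42 \left(5 + 8 + \sqrt{11}\right) = 3 - 42 \left(13 + \sqrt{11}\right) = 3 - \left(546 + 42 \sqrt{11}\right) = -543 - 42 \sqrt{11}$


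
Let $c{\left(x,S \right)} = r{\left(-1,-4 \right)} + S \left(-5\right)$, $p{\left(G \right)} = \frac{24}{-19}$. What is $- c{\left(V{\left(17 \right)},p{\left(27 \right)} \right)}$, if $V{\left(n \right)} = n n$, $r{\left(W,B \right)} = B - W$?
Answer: $- \frac{63}{19} \approx -3.3158$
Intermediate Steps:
$V{\left(n \right)} = n^{2}$
$p{\left(G \right)} = - \frac{24}{19}$ ($p{\left(G \right)} = 24 \left(- \frac{1}{19}\right) = - \frac{24}{19}$)
$c{\left(x,S \right)} = -3 - 5 S$ ($c{\left(x,S \right)} = \left(-4 - -1\right) + S \left(-5\right) = \left(-4 + 1\right) - 5 S = -3 - 5 S$)
$- c{\left(V{\left(17 \right)},p{\left(27 \right)} \right)} = - (-3 - - \frac{120}{19}) = - (-3 + \frac{120}{19}) = \left(-1\right) \frac{63}{19} = - \frac{63}{19}$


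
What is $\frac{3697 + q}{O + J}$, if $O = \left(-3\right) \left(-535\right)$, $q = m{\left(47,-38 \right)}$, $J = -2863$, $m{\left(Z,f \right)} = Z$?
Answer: $- \frac{1872}{629} \approx -2.9762$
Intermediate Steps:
$q = 47$
$O = 1605$
$\frac{3697 + q}{O + J} = \frac{3697 + 47}{1605 - 2863} = \frac{3744}{-1258} = 3744 \left(- \frac{1}{1258}\right) = - \frac{1872}{629}$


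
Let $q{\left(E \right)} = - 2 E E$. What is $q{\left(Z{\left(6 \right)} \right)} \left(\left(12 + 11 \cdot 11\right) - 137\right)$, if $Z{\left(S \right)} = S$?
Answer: $288$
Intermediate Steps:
$q{\left(E \right)} = - 2 E^{2}$
$q{\left(Z{\left(6 \right)} \right)} \left(\left(12 + 11 \cdot 11\right) - 137\right) = - 2 \cdot 6^{2} \left(\left(12 + 11 \cdot 11\right) - 137\right) = \left(-2\right) 36 \left(\left(12 + 121\right) - 137\right) = - 72 \left(133 - 137\right) = \left(-72\right) \left(-4\right) = 288$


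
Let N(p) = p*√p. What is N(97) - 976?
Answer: -976 + 97*√97 ≈ -20.661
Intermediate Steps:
N(p) = p^(3/2)
N(97) - 976 = 97^(3/2) - 976 = 97*√97 - 976 = -976 + 97*√97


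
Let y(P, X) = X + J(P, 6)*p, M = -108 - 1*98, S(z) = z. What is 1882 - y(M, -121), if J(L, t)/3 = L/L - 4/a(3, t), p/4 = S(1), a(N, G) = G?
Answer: 1999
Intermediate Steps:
p = 4 (p = 4*1 = 4)
M = -206 (M = -108 - 98 = -206)
J(L, t) = 3 - 12/t (J(L, t) = 3*(L/L - 4/t) = 3*(1 - 4/t) = 3 - 12/t)
y(P, X) = 4 + X (y(P, X) = X + (3 - 12/6)*4 = X + (3 - 12*⅙)*4 = X + (3 - 2)*4 = X + 1*4 = X + 4 = 4 + X)
1882 - y(M, -121) = 1882 - (4 - 121) = 1882 - 1*(-117) = 1882 + 117 = 1999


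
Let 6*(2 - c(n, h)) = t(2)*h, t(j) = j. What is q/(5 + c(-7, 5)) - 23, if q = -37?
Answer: -479/16 ≈ -29.938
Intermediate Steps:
c(n, h) = 2 - h/3
q/(5 + c(-7, 5)) - 23 = -37/(5 + (2 - ⅓*5)) - 23 = -37/(5 + (2 - 5/3)) - 23 = -37/(5 + ⅓) - 23 = -37/16/3 - 23 = -37*3/16 - 23 = -111/16 - 23 = -479/16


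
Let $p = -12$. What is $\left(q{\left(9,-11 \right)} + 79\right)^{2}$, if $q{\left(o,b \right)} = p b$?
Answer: $44521$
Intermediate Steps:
$q{\left(o,b \right)} = - 12 b$
$\left(q{\left(9,-11 \right)} + 79\right)^{2} = \left(\left(-12\right) \left(-11\right) + 79\right)^{2} = \left(132 + 79\right)^{2} = 211^{2} = 44521$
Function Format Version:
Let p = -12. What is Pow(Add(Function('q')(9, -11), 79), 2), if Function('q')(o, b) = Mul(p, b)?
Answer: 44521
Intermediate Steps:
Function('q')(o, b) = Mul(-12, b)
Pow(Add(Function('q')(9, -11), 79), 2) = Pow(Add(Mul(-12, -11), 79), 2) = Pow(Add(132, 79), 2) = Pow(211, 2) = 44521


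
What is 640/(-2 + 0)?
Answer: -320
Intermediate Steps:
640/(-2 + 0) = 640/(-2) = -½*640 = -320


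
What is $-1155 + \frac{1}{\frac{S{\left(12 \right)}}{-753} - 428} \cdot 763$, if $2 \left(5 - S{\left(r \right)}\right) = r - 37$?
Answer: $- \frac{745665543}{644603} \approx -1156.8$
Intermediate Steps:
$S{\left(r \right)} = \frac{47}{2} - \frac{r}{2}$ ($S{\left(r \right)} = 5 - \frac{r - 37}{2} = 5 - \frac{-37 + r}{2} = 5 - \left(- \frac{37}{2} + \frac{r}{2}\right) = \frac{47}{2} - \frac{r}{2}$)
$-1155 + \frac{1}{\frac{S{\left(12 \right)}}{-753} - 428} \cdot 763 = -1155 + \frac{1}{\frac{\frac{47}{2} - 6}{-753} - 428} \cdot 763 = -1155 + \frac{1}{\left(\frac{47}{2} - 6\right) \left(- \frac{1}{753}\right) - 428} \cdot 763 = -1155 + \frac{1}{\frac{35}{2} \left(- \frac{1}{753}\right) - 428} \cdot 763 = -1155 + \frac{1}{- \frac{35}{1506} - 428} \cdot 763 = -1155 + \frac{1}{- \frac{644603}{1506}} \cdot 763 = -1155 - \frac{1149078}{644603} = - \frac{745665543}{644603}$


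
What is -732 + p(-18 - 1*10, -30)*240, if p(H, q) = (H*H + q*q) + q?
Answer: 396228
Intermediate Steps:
p(H, q) = q + H² + q² (p(H, q) = (H² + q²) + q = q + H² + q²)
-732 + p(-18 - 1*10, -30)*240 = -732 + (-30 + (-18 - 1*10)² + (-30)²)*240 = -732 + (-30 + (-18 - 10)² + 900)*240 = -732 + (-30 + (-28)² + 900)*240 = -732 + (-30 + 784 + 900)*240 = -732 + 1654*240 = -732 + 396960 = 396228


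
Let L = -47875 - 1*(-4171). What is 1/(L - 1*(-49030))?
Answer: 1/5326 ≈ 0.00018776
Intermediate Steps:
L = -43704 (L = -47875 + 4171 = -43704)
1/(L - 1*(-49030)) = 1/(-43704 - 1*(-49030)) = 1/(-43704 + 49030) = 1/5326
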